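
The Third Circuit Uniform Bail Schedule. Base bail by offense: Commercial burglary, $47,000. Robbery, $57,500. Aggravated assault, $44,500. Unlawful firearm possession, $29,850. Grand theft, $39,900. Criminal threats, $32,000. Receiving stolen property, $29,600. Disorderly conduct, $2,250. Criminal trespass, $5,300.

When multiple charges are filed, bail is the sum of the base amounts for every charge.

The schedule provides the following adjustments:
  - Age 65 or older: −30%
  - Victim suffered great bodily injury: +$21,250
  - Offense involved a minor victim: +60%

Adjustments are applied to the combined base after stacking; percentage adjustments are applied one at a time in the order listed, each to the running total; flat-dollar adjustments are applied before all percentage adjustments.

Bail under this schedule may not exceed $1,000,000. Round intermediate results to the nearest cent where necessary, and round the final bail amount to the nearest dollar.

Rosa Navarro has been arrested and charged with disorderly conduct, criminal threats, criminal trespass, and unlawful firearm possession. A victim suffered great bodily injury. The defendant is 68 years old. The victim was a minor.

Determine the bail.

$101,528

Base amounts from the schedule: disorderly conduct $2,250; criminal threats $32,000; criminal trespass $5,300; unlawful firearm possession $29,850.
Stacking rule: sum of all bases. $2,250 + $32,000 + $5,300 + $29,850 = $69,400.
Victim suffered great bodily injury (+$21,250 flat): $69,400 + $21,250 = $90,650.
Age 65 or older (−30%): $90,650 × 0.7 = $63,455.
Offense involved a minor victim (+60%): $63,455 × 1.6 = $101,528.
$101,528 is within the $1,000,000 maximum.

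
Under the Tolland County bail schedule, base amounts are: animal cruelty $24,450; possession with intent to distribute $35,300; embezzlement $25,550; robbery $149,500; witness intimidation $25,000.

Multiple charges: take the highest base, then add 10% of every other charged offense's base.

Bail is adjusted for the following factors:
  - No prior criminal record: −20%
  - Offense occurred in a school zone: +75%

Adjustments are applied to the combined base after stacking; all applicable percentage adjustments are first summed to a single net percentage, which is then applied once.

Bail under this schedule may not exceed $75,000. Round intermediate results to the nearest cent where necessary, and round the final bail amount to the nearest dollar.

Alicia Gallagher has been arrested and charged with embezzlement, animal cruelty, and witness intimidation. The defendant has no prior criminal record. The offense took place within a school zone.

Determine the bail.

$47,267

Base amounts from the schedule: embezzlement $25,550; animal cruelty $24,450; witness intimidation $25,000.
Stacking rule: highest base plus 10% of each additional charge. Highest is embezzlement at $25,550. Additional: $24,450 × 10% = $2,445; $25,000 × 10% = $2,500. Combined base = $25,550 + $4,945 = $30,495.
Net percentage adjustment: −20% +75% = +55%. $30,495 × 1.55 = $47,267.25.
$47,267.25 is within the $75,000 maximum.
Rounded to the nearest dollar: $47,267.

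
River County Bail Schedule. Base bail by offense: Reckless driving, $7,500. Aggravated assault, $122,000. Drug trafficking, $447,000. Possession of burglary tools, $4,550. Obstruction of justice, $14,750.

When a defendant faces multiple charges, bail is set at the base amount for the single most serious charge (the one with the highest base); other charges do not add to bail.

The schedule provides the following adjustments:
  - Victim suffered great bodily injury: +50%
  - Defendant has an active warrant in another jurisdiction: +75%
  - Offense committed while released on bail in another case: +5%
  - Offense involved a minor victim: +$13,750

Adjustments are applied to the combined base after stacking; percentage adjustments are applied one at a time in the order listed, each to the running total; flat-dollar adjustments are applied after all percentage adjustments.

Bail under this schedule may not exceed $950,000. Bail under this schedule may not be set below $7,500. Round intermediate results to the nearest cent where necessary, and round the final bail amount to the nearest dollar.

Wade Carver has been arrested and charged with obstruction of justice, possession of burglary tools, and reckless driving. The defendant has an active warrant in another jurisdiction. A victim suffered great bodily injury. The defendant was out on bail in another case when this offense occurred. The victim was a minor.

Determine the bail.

Base amounts from the schedule: obstruction of justice $14,750; possession of burglary tools $4,550; reckless driving $7,500.
Stacking rule: use the highest base only. Highest is obstruction of justice at $14,750. Combined base = $14,750.
Victim suffered great bodily injury (+50%): $14,750 × 1.5 = $22,125.
Defendant has an active warrant in another jurisdiction (+75%): $22,125 × 1.75 = $38,718.75.
Offense committed while released on bail in another case (+5%): $38,718.75 × 1.05 = $40,654.69.
Offense involved a minor victim (+$13,750 flat): $40,654.69 + $13,750 = $54,404.69.
$54,404.69 is within the $950,000 maximum.
$54,404.69 is at or above the $7,500 minimum.
Rounded to the nearest dollar: $54,405.

$54,405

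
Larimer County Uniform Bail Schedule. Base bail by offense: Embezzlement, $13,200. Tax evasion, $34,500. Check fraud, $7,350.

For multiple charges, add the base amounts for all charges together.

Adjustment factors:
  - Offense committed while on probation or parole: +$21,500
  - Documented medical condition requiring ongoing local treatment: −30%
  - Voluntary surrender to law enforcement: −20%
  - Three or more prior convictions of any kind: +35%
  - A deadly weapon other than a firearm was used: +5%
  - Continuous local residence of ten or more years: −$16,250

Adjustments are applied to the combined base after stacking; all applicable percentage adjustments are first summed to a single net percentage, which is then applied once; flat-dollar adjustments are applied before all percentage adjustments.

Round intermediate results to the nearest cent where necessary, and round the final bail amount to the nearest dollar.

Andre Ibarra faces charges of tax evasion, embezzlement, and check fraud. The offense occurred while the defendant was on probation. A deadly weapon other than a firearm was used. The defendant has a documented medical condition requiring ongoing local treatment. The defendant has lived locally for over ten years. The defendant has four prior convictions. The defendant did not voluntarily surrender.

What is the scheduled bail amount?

Base amounts from the schedule: tax evasion $34,500; embezzlement $13,200; check fraud $7,350.
Stacking rule: sum of all bases. $34,500 + $13,200 + $7,350 = $55,050.
Offense committed while on probation or parole (+$21,500 flat): $55,050 + $21,500 = $76,550.
Continuous local residence of ten or more years (−$16,250 flat): $76,550 − $16,250 = $60,300.
Net percentage adjustment: −30% +35% +5% = +10%. $60,300 × 1.1 = $66,330.

$66,330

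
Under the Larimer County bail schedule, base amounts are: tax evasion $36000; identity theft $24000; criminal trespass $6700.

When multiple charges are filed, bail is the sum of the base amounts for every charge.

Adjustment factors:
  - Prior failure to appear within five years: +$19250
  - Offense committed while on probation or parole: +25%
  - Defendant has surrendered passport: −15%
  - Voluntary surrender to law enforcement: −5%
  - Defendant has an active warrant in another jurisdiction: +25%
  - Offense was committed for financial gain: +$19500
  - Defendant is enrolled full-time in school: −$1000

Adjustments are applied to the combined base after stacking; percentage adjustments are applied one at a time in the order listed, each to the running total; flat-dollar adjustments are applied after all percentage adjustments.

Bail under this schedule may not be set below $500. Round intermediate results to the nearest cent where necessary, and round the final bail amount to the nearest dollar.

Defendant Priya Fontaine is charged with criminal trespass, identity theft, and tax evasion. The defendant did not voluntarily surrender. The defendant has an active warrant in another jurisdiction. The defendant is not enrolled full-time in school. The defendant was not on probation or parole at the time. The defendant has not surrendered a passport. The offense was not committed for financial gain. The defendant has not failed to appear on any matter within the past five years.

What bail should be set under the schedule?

$83375

Base amounts from the schedule: criminal trespass $6700; identity theft $24000; tax evasion $36000.
Stacking rule: sum of all bases. $6700 + $24000 + $36000 = $66700.
Defendant has an active warrant in another jurisdiction (+25%): $66700 × 1.25 = $83375.
$83375 is at or above the $500 minimum.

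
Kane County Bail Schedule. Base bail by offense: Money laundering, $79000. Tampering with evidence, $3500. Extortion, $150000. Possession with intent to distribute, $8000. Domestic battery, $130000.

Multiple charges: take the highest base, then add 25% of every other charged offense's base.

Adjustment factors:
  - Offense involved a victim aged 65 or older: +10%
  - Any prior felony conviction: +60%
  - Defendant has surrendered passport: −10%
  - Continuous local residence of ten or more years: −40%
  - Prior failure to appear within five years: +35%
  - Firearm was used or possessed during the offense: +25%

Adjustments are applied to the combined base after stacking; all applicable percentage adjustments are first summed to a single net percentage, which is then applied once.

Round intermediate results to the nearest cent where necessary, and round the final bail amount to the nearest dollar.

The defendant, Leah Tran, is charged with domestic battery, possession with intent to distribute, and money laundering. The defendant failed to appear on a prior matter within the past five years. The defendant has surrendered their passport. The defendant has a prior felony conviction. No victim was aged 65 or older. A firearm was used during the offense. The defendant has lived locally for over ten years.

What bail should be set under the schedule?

$257975

Base amounts from the schedule: domestic battery $130000; possession with intent to distribute $8000; money laundering $79000.
Stacking rule: highest base plus 25% of each additional charge. Highest is domestic battery at $130000. Additional: $8000 × 25% = $2000; $79000 × 25% = $19750. Combined base = $130000 + $21750 = $151750.
Net percentage adjustment: +60% −10% −40% +35% +25% = +70%. $151750 × 1.7 = $257975.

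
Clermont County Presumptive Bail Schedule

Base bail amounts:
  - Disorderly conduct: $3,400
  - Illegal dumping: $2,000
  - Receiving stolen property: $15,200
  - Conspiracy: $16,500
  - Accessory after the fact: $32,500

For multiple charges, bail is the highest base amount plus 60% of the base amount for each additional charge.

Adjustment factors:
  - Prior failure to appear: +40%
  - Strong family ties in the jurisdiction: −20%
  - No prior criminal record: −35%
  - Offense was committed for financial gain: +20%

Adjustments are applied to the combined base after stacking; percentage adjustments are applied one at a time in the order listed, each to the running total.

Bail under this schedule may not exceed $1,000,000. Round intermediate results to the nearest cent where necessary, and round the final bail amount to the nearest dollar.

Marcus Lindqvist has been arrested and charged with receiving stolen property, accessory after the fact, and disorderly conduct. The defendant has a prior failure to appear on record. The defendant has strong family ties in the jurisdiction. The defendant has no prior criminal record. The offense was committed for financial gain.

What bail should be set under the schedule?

$38,141

Base amounts from the schedule: receiving stolen property $15,200; accessory after the fact $32,500; disorderly conduct $3,400.
Stacking rule: highest base plus 60% of each additional charge. Highest is accessory after the fact at $32,500. Additional: $15,200 × 60% = $9,120; $3,400 × 60% = $2,040. Combined base = $32,500 + $11,160 = $43,660.
Prior failure to appear (+40%): $43,660 × 1.4 = $61,124.
Strong family ties in the jurisdiction (−20%): $61,124 × 0.8 = $48,899.20.
No prior criminal record (−35%): $48,899.20 × 0.65 = $31,784.48.
Offense was committed for financial gain (+20%): $31,784.48 × 1.2 = $38,141.38.
$38,141.38 is within the $1,000,000 maximum.
Rounded to the nearest dollar: $38,141.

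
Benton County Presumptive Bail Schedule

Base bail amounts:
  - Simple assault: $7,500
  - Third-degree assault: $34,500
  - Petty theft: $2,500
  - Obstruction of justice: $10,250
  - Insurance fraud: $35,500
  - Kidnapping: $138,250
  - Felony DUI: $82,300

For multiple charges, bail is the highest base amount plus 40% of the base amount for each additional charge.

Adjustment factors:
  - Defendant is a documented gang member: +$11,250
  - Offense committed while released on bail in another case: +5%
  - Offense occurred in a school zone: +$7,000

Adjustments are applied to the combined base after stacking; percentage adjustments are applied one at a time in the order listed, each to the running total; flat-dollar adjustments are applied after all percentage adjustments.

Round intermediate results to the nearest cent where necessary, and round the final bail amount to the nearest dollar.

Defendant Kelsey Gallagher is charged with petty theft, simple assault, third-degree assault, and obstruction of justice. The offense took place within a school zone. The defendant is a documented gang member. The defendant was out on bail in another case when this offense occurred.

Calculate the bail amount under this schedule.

Base amounts from the schedule: petty theft $2,500; simple assault $7,500; third-degree assault $34,500; obstruction of justice $10,250.
Stacking rule: highest base plus 40% of each additional charge. Highest is third-degree assault at $34,500. Additional: $2,500 × 40% = $1,000; $7,500 × 40% = $3,000; $10,250 × 40% = $4,100. Combined base = $34,500 + $8,100 = $42,600.
Offense committed while released on bail in another case (+5%): $42,600 × 1.05 = $44,730.
Defendant is a documented gang member (+$11,250 flat): $44,730 + $11,250 = $55,980.
Offense occurred in a school zone (+$7,000 flat): $55,980 + $7,000 = $62,980.

$62,980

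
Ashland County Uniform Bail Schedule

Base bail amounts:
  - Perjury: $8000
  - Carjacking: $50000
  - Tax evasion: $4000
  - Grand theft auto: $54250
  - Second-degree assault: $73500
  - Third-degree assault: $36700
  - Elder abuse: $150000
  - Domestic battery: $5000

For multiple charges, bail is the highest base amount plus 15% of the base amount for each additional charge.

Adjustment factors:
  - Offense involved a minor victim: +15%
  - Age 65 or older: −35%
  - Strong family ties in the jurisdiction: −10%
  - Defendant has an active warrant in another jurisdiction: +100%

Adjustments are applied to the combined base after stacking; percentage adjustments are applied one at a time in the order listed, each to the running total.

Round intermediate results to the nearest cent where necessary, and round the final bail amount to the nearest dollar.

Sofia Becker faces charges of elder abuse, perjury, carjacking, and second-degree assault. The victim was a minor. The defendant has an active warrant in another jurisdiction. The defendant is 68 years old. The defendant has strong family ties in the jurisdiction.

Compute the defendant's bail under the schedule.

Base amounts from the schedule: elder abuse $150000; perjury $8000; carjacking $50000; second-degree assault $73500.
Stacking rule: highest base plus 15% of each additional charge. Highest is elder abuse at $150000. Additional: $8000 × 15% = $1200; $50000 × 15% = $7500; $73500 × 15% = $11025. Combined base = $150000 + $19725 = $169725.
Offense involved a minor victim (+15%): $169725 × 1.15 = $195183.75.
Age 65 or older (−35%): $195183.75 × 0.65 = $126869.44.
Strong family ties in the jurisdiction (−10%): $126869.44 × 0.9 = $114182.50.
Defendant has an active warrant in another jurisdiction (+100%): $114182.50 × 2 = $228365.

$228365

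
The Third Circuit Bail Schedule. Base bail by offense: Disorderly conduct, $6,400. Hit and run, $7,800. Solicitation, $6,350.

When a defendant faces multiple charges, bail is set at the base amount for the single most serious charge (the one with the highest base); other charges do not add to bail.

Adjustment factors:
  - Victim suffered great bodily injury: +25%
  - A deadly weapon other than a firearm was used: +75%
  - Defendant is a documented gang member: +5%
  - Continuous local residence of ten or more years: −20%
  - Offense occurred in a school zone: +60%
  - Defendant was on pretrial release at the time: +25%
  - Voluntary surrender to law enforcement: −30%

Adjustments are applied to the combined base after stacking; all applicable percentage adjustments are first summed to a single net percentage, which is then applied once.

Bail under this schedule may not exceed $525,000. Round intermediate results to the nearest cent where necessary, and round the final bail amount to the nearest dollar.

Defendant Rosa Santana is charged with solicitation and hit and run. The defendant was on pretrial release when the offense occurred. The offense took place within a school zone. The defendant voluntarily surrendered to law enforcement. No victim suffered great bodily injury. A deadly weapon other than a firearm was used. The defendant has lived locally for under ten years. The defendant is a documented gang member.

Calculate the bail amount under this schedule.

$18,330

Base amounts from the schedule: solicitation $6,350; hit and run $7,800.
Stacking rule: use the highest base only. Highest is hit and run at $7,800. Combined base = $7,800.
Net percentage adjustment: +75% +5% +60% +25% −30% = +135%. $7,800 × 2.35 = $18,330.
$18,330 is within the $525,000 maximum.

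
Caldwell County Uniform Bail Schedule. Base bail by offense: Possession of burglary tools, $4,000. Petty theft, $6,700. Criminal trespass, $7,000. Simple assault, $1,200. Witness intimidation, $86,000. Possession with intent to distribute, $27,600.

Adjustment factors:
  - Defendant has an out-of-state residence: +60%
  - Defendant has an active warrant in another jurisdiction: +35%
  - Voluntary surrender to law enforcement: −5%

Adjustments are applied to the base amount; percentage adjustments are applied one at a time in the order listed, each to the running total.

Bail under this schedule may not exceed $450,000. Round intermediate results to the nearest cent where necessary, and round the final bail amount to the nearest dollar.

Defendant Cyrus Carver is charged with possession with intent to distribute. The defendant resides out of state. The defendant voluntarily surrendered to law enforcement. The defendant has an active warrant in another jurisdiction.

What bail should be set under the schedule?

$56,635

Base amounts from the schedule: possession with intent to distribute $27,600.
Single charge. Combined base = $27,600.
Defendant has an out-of-state residence (+60%): $27,600 × 1.6 = $44,160.
Defendant has an active warrant in another jurisdiction (+35%): $44,160 × 1.35 = $59,616.
Voluntary surrender to law enforcement (−5%): $59,616 × 0.95 = $56,635.20.
$56,635.20 is within the $450,000 maximum.
Rounded to the nearest dollar: $56,635.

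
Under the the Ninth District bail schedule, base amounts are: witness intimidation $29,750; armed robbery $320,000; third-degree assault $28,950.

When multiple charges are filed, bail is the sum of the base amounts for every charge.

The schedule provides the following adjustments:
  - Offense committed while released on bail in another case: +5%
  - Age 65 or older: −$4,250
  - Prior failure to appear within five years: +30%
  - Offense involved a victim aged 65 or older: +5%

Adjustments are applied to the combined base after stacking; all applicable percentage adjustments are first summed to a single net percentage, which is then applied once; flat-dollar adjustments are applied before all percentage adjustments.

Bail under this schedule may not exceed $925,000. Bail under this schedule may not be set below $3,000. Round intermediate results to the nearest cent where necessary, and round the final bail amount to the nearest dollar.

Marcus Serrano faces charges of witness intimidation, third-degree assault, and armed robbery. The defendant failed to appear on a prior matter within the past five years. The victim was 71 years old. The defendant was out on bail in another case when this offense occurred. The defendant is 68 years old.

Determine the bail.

Base amounts from the schedule: witness intimidation $29,750; third-degree assault $28,950; armed robbery $320,000.
Stacking rule: sum of all bases. $29,750 + $28,950 + $320,000 = $378,700.
Age 65 or older (−$4,250 flat): $378,700 − $4,250 = $374,450.
Net percentage adjustment: +5% +30% +5% = +40%. $374,450 × 1.4 = $524,230.
$524,230 is within the $925,000 maximum.
$524,230 is at or above the $3,000 minimum.

$524,230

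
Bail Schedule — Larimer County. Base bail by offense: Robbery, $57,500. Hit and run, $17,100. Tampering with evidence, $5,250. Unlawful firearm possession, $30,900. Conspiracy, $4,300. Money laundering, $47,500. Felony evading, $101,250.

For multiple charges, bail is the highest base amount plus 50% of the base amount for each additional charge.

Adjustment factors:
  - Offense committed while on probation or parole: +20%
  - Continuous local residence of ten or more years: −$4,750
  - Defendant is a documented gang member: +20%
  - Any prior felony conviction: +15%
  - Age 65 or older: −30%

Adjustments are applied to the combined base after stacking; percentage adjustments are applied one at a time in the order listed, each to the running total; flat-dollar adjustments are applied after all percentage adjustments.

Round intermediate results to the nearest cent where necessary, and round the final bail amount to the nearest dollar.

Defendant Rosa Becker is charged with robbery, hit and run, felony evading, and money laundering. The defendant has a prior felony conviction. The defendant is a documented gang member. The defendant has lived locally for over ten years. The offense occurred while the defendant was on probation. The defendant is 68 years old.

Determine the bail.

$183,388

Base amounts from the schedule: robbery $57,500; hit and run $17,100; felony evading $101,250; money laundering $47,500.
Stacking rule: highest base plus 50% of each additional charge. Highest is felony evading at $101,250. Additional: $57,500 × 50% = $28,750; $17,100 × 50% = $8,550; $47,500 × 50% = $23,750. Combined base = $101,250 + $61,050 = $162,300.
Offense committed while on probation or parole (+20%): $162,300 × 1.2 = $194,760.
Defendant is a documented gang member (+20%): $194,760 × 1.2 = $233,712.
Any prior felony conviction (+15%): $233,712 × 1.15 = $268,768.80.
Age 65 or older (−30%): $268,768.80 × 0.7 = $188,138.16.
Continuous local residence of ten or more years (−$4,750 flat): $188,138.16 − $4,750 = $183,388.16.
Rounded to the nearest dollar: $183,388.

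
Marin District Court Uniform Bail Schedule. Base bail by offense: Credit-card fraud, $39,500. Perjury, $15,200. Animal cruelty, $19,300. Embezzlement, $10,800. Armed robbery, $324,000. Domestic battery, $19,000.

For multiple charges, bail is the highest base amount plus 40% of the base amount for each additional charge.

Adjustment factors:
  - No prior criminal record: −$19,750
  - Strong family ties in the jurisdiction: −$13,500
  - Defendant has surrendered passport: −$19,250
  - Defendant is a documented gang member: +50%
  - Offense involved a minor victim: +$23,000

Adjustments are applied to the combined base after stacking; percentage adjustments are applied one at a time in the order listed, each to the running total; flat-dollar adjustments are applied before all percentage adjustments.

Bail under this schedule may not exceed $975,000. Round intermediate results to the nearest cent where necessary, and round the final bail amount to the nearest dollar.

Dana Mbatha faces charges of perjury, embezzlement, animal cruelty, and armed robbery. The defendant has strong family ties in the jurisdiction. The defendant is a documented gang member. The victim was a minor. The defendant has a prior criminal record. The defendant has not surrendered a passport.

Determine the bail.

$527,430

Base amounts from the schedule: perjury $15,200; embezzlement $10,800; animal cruelty $19,300; armed robbery $324,000.
Stacking rule: highest base plus 40% of each additional charge. Highest is armed robbery at $324,000. Additional: $15,200 × 40% = $6,080; $10,800 × 40% = $4,320; $19,300 × 40% = $7,720. Combined base = $324,000 + $18,120 = $342,120.
Strong family ties in the jurisdiction (−$13,500 flat): $342,120 − $13,500 = $328,620.
Offense involved a minor victim (+$23,000 flat): $328,620 + $23,000 = $351,620.
Defendant is a documented gang member (+50%): $351,620 × 1.5 = $527,430.
$527,430 is within the $975,000 maximum.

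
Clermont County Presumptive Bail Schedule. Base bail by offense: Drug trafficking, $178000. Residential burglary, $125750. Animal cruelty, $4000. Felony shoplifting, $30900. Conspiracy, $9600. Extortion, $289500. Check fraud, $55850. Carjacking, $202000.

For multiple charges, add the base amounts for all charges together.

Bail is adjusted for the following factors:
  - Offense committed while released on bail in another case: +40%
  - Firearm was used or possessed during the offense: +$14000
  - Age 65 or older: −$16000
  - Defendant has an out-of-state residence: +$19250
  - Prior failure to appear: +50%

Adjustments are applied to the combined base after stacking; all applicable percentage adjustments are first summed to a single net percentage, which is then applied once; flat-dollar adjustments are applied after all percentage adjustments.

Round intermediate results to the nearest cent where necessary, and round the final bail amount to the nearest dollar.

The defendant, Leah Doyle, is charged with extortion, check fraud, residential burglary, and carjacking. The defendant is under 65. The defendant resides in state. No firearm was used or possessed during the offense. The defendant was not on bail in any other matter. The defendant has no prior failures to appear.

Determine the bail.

$673100

Base amounts from the schedule: extortion $289500; check fraud $55850; residential burglary $125750; carjacking $202000.
Stacking rule: sum of all bases. $289500 + $55850 + $125750 + $202000 = $673100.
No adjustment factors apply to this defendant.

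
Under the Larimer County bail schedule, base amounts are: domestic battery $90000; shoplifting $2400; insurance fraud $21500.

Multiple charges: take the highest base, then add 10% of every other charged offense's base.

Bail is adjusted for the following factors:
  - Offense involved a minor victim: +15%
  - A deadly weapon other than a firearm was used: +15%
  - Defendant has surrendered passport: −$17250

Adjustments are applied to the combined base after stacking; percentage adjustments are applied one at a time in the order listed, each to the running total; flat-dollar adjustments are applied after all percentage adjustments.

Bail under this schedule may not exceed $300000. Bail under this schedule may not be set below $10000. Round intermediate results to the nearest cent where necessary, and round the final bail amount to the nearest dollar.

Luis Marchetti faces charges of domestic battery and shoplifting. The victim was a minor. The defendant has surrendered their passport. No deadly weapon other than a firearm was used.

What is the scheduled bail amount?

Base amounts from the schedule: domestic battery $90000; shoplifting $2400.
Stacking rule: highest base plus 10% of each additional charge. Highest is domestic battery at $90000. Additional: $2400 × 10% = $240. Combined base = $90000 + $240 = $90240.
Offense involved a minor victim (+15%): $90240 × 1.15 = $103776.
Defendant has surrendered passport (−$17250 flat): $103776 − $17250 = $86526.
$86526 is within the $300000 maximum.
$86526 is at or above the $10000 minimum.

$86526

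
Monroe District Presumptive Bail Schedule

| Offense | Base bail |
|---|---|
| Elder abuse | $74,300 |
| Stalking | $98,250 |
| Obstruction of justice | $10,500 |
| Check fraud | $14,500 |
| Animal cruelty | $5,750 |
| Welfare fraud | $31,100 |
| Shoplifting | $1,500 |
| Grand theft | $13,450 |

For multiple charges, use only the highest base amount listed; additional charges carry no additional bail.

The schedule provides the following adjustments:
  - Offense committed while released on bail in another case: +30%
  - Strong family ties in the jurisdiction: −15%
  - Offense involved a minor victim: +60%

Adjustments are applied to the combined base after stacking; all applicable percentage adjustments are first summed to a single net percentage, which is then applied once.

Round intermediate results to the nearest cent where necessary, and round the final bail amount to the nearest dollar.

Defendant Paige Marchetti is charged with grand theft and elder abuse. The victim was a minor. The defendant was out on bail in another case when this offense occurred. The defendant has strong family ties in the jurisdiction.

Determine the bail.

$130,025

Base amounts from the schedule: grand theft $13,450; elder abuse $74,300.
Stacking rule: use the highest base only. Highest is elder abuse at $74,300. Combined base = $74,300.
Net percentage adjustment: +30% −15% +60% = +75%. $74,300 × 1.75 = $130,025.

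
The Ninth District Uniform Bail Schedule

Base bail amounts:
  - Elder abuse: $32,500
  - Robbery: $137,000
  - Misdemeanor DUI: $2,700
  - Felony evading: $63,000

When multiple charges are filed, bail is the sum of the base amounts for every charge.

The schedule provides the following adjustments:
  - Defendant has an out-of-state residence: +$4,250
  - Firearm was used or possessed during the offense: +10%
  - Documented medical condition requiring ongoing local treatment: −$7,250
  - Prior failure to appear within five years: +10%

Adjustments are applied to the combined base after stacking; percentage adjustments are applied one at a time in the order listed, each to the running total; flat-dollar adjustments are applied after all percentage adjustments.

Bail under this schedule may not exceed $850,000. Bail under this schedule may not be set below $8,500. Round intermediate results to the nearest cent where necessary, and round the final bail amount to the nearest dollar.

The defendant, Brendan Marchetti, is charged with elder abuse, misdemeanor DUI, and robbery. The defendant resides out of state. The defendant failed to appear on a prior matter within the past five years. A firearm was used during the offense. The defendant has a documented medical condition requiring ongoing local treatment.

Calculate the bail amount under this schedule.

Base amounts from the schedule: elder abuse $32,500; misdemeanor DUI $2,700; robbery $137,000.
Stacking rule: sum of all bases. $32,500 + $2,700 + $137,000 = $172,200.
Firearm was used or possessed during the offense (+10%): $172,200 × 1.1 = $189,420.
Prior failure to appear within five years (+10%): $189,420 × 1.1 = $208,362.
Defendant has an out-of-state residence (+$4,250 flat): $208,362 + $4,250 = $212,612.
Documented medical condition requiring ongoing local treatment (−$7,250 flat): $212,612 − $7,250 = $205,362.
$205,362 is within the $850,000 maximum.
$205,362 is at or above the $8,500 minimum.

$205,362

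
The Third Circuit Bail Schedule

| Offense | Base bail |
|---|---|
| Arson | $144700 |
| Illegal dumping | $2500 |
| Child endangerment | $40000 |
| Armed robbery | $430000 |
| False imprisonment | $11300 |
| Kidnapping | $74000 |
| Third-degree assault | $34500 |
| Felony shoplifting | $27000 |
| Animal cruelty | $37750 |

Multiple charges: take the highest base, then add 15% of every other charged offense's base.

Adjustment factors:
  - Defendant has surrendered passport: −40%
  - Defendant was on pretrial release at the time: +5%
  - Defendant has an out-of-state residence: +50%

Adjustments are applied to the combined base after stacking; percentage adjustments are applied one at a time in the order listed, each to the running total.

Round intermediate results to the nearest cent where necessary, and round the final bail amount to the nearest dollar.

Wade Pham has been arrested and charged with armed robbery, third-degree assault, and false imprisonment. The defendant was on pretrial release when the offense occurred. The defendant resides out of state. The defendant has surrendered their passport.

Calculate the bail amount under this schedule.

$412842

Base amounts from the schedule: armed robbery $430000; third-degree assault $34500; false imprisonment $11300.
Stacking rule: highest base plus 15% of each additional charge. Highest is armed robbery at $430000. Additional: $34500 × 15% = $5175; $11300 × 15% = $1695. Combined base = $430000 + $6870 = $436870.
Defendant has surrendered passport (−40%): $436870 × 0.6 = $262122.
Defendant was on pretrial release at the time (+5%): $262122 × 1.05 = $275228.10.
Defendant has an out-of-state residence (+50%): $275228.10 × 1.5 = $412842.15.
Rounded to the nearest dollar: $412842.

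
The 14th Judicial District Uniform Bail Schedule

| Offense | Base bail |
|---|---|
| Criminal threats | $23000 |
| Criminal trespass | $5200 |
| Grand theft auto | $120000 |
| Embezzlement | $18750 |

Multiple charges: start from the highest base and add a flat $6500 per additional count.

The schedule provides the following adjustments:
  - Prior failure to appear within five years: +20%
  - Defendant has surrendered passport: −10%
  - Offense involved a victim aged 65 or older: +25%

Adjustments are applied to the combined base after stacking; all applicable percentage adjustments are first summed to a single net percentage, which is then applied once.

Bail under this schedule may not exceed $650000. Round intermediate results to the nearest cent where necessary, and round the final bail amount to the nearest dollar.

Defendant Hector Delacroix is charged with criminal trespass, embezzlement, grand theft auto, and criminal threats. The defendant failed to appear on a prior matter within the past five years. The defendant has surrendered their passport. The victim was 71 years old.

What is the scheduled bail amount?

$188325

Base amounts from the schedule: criminal trespass $5200; embezzlement $18750; grand theft auto $120000; criminal threats $23000.
Stacking rule: highest base plus $6500 per additional charge. Highest is grand theft auto at $120000; 3 additional charges → +$19500. Combined base = $139500.
Net percentage adjustment: +20% −10% +25% = +35%. $139500 × 1.35 = $188325.
$188325 is within the $650000 maximum.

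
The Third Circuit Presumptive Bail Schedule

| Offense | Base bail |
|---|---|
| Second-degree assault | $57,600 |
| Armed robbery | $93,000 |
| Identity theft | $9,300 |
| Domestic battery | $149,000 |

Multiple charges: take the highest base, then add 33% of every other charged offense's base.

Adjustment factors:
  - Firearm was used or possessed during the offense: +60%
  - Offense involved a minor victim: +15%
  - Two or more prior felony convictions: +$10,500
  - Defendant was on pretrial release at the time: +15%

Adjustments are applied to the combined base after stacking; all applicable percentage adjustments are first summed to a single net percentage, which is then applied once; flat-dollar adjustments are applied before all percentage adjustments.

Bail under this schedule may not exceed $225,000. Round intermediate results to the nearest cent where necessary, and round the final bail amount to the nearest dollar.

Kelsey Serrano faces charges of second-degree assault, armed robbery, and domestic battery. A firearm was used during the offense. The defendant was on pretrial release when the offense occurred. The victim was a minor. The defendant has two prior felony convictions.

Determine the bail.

$225,000

Base amounts from the schedule: second-degree assault $57,600; armed robbery $93,000; domestic battery $149,000.
Stacking rule: highest base plus 33% of each additional charge. Highest is domestic battery at $149,000. Additional: $57,600 × 33% = $19,008; $93,000 × 33% = $30,690. Combined base = $149,000 + $49,698 = $198,698.
Two or more prior felony convictions (+$10,500 flat): $198,698 + $10,500 = $209,198.
Net percentage adjustment: +60% +15% +15% = +90%. $209,198 × 1.9 = $397,476.20.
Result $397,476.20 exceeds the maximum of $225,000; bail is capped at $225,000.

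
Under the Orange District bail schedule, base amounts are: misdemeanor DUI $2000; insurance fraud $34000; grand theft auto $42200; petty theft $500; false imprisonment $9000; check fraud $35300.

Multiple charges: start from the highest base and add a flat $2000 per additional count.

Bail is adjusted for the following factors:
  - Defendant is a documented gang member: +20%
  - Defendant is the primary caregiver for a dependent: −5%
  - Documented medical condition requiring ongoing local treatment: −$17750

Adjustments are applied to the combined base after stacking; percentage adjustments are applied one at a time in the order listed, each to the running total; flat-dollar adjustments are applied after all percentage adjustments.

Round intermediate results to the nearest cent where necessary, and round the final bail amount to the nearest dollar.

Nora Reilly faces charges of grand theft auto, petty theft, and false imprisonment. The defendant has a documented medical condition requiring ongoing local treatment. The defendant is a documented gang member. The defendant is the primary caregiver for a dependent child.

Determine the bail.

Base amounts from the schedule: grand theft auto $42200; petty theft $500; false imprisonment $9000.
Stacking rule: highest base plus $2000 per additional charge. Highest is grand theft auto at $42200; 2 additional charges → +$4000. Combined base = $46200.
Defendant is a documented gang member (+20%): $46200 × 1.2 = $55440.
Defendant is the primary caregiver for a dependent (−5%): $55440 × 0.95 = $52668.
Documented medical condition requiring ongoing local treatment (−$17750 flat): $52668 − $17750 = $34918.

$34918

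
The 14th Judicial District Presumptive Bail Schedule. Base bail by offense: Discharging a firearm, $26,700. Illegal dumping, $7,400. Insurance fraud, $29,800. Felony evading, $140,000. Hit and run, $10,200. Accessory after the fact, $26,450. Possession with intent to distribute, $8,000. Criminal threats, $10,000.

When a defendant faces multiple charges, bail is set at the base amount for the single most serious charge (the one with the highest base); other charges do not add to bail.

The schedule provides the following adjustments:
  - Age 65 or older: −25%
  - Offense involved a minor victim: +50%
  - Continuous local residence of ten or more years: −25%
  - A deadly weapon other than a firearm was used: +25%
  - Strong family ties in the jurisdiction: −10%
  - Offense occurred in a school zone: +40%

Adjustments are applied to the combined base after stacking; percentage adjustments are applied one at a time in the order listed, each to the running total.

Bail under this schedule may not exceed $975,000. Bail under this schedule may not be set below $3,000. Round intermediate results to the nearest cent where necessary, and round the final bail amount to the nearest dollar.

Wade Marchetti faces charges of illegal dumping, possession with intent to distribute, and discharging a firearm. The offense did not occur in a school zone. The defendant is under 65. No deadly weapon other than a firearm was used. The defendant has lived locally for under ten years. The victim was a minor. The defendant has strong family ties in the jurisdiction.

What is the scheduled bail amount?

$36,045

Base amounts from the schedule: illegal dumping $7,400; possession with intent to distribute $8,000; discharging a firearm $26,700.
Stacking rule: use the highest base only. Highest is discharging a firearm at $26,700. Combined base = $26,700.
Offense involved a minor victim (+50%): $26,700 × 1.5 = $40,050.
Strong family ties in the jurisdiction (−10%): $40,050 × 0.9 = $36,045.
$36,045 is within the $975,000 maximum.
$36,045 is at or above the $3,000 minimum.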